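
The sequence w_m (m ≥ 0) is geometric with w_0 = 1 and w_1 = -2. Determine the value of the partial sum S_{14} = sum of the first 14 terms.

-5461

Common ratio r = -2.
w_m = 1·(-2)^(m-0).
S = 1·((-2)^14 - 1)/(-2 - 1) = 1·(16384 - 1)/(-3) = -5461.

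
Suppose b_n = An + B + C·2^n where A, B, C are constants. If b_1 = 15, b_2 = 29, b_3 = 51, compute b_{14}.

Write the equations: A + B + 2C = 15; 2A + B + 4C = 29; 3A + B + 8C = 51.
Subtracting the first from the second: A + 2C = 14.
Subtracting the second from the third: A + 4C = 22.
Solving: C = 4, A = 6, then B = 1.
So b_n = 6·n + 1 + 4·2^n; at n=14 this is 65621.

65621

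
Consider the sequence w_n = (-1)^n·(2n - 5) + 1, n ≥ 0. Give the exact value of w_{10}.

16

(-1)^10 = 1; 2n - 5 at n=10 is 15; so w_{10} = 16.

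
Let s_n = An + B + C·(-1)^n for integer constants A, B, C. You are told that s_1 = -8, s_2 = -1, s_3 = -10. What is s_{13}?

At n = 1, 2, 3: A + B - C = -8; 2A + B + C = -1; 3A + B - C = -10.
Subtracting the first from the second: A + 2C = 7.
Subtracting the second from the third: A - 2C = -9.
Solving: C = 4, A = -1, then B = -3.
So s_n = -1·n + (-3) + 4·(-1)^n; at n=13 this is -20.

-20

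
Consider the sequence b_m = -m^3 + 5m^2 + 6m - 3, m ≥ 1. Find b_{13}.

b_{13} = -1·13^3 + 5·13^2 + 6·13 - 3 = -1277.

-1277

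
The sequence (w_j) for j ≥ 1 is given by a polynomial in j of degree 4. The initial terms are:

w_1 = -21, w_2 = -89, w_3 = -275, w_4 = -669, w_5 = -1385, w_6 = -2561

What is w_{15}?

-68495

1st diffs: -68, -186, -394, -716, -1176.
2nd diffs: -118, -208, -322, -460.
3rd diffs: -90, -114, -138.
4th diffs: -24, -24 (constant).
Newton forward-difference form: w_j = -21 + (-68)·C(j-1,1) + (-118)·C(j-1,2) + (-90)·C(j-1,3) + (-24)·C(j-1,4).
At j = 15: j-1 = 14, so w_{15} = -21 - 952 - 10738 - 32760 - 24024 = -68495.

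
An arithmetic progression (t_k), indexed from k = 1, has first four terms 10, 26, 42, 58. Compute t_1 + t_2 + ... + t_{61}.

29890

Common difference d = 16.
t_k = 10 + (k - 1)·16.
t_{61} = 970; S = 61·(10 + 970)/2 = 29890.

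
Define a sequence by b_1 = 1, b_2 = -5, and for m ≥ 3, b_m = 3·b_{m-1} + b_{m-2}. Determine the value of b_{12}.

-664568

Step forward from the initial values:
b_3 = -14, b_4 = -47, b_5 = -155, b_6 = -512, b_7 = -1691, b_8 = -5585, b_9 = -18446, b_{10} = -60923, b_{11} = -201215, b_{12} = -664568.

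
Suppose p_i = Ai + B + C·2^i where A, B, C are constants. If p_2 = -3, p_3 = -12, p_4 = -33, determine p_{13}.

-24534

Plug in i = 2, 3, 4: 2A + B + 4C = -3; 3A + B + 8C = -12; 4A + B + 16C = -33.
Subtracting the first from the second: A + 4C = -9.
Subtracting the second from the third: A + 8C = -21.
Solving: C = -3, A = 3, then B = 3.
Therefore p_{13} = 39 + 3 + (-3)·8192 = -24534.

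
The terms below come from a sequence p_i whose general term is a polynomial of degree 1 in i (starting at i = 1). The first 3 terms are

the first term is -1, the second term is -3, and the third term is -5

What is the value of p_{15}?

1st diffs: -2, -2 (constant).
So p_i = -2i + 1.
Evaluating at i = 15 gives p_{15} = -29.

-29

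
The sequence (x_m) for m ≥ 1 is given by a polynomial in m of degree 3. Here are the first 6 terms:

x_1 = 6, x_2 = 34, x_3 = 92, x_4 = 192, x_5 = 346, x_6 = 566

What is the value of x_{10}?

1st diffs: 28, 58, 100, 154, 220.
2nd diffs: 30, 42, 54, 66.
3rd diffs: 12, 12, 12 (constant).
So x_m = 2m^3 + 3m^2 + 5m - 4.
Evaluating at m = 10 gives x_{10} = 2346.

2346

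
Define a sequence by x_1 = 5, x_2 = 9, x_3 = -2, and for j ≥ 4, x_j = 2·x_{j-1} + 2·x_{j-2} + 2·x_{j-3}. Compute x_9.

4304

Iterate the recurrence:
x_4 = 24, x_5 = 62, x_6 = 168, x_7 = 508, x_8 = 1476, x_9 = 4304.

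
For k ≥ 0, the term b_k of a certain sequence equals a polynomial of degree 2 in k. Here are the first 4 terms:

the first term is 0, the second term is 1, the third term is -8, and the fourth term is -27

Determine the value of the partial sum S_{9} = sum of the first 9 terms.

1st diffs: 1, -9, -19.
2nd diffs: -10, -10 (constant).
So b_k = -5k^2 + 6k.
Continuing: …, -56, -95, -144, -203, …, b_8 = -272.
Summing k = 0..8 (9 terms) gives -804.

-804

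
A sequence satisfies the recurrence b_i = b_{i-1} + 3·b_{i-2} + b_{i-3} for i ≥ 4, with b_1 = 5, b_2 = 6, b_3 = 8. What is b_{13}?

75325

b_4 = 31  b_5 = 61  b_6 = 162  b_7 = 376  b_8 = 923  b_9 = 2213  b_{10} = 5358  b_{11} = 12920  b_{12} = 31207  b_{13} = 75325.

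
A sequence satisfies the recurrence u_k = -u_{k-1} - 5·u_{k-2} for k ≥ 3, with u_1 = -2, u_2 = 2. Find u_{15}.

-155672

Applying the relation repeatedly:
u_3 = 8, u_4 = -18, u_5 = -22, …, u_{12} = -6048, u_{13} = 31358, u_{14} = -1118, u_{15} = -155672.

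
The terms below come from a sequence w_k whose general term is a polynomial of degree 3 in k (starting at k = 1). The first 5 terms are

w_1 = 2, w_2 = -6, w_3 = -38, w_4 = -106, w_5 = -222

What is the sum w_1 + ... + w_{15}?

-28110

1st diffs: -8, -32, -68, -116.
2nd diffs: -24, -36, -48.
3rd diffs: -12, -12 (constant).
Newton forward-difference form: w_k = 2 + (-8)·C(k-1,1) + (-24)·C(k-1,2) + (-12)·C(k-1,3).
Continuing: …, -398, -646, -978, -1406, …, w_{15} = -6662.
Summing k = 1..15 (15 terms) gives -28110.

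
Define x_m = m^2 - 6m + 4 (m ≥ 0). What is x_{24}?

436

x_{24} = 1·24^2 - 6·24 + 4 = 436.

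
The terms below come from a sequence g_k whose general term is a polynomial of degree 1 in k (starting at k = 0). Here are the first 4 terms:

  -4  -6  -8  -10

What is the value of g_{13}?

-30

1st diffs: -2, -2, -2 (constant).
So g_k = -2k - 4.
Evaluating at k = 13 gives g_{13} = -30.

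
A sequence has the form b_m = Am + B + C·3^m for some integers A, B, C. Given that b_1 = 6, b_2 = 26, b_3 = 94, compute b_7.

At m = 1, 2, 3: A + B + 3C = 6; 2A + B + 9C = 26; 3A + B + 27C = 94.
Subtracting the first from the second: A + 6C = 20.
Subtracting the second from the third: A + 18C = 68.
Solving: C = 4, A = -4, then B = -2.
Hence b_7 = -4·7 + (-2) + 4·2187 = 8718.

8718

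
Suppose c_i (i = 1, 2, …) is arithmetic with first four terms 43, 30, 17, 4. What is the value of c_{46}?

Common difference d = -13.
c_i = 43 + (i - 1)·(-13).
c_{46} = 43 + 45·(-13) = -542.

-542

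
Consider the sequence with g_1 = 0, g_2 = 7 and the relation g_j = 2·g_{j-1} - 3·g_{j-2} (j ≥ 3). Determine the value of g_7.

Iterate the recurrence:
g_3 = 14  g_4 = 7  g_5 = -28  g_6 = -77  g_7 = -70.

-70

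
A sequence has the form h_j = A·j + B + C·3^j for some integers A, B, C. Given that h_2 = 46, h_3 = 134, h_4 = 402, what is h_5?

1210

Write the equations: 2A + B + 9C = 46; 3A + B + 27C = 134; 4A + B + 81C = 402.
Subtracting the first from the second: A + 18C = 88.
Subtracting the second from the third: A + 54C = 268.
Solving: C = 5, A = -2, then B = 5.
Therefore h_5 = -10 + 5 + 5·243 = 1210.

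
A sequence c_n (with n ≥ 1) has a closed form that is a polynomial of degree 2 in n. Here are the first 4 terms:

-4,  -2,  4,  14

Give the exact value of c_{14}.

334

1st diffs: 2, 6, 10.
2nd diffs: 4, 4 (constant).
Newton forward-difference form: c_n = -4 + 2·C(n-1,1) + 4·C(n-1,2).
At n = 14: n-1 = 13, so c_{14} = -4 + 26 + 312 = 334.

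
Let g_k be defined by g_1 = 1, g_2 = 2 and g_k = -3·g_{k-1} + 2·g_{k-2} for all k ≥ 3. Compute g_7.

Iterate the recurrence:
g_3 = -4; g_4 = 16; g_5 = -56; g_6 = 200; g_7 = -712.

-712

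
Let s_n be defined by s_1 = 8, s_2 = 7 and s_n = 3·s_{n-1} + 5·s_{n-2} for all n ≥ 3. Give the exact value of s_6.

3967

Step forward from the initial values:
s_3 = 61; s_4 = 218; s_5 = 959; s_6 = 3967.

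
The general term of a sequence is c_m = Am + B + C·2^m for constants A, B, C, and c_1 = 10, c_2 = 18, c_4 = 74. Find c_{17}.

655328

At m = 1, 2, 4: A + B + 2C = 10; 2A + B + 4C = 18; 4A + B + 16C = 74.
Subtracting the first from the second: A + 2C = 8.
Subtracting the second from the third: 2A + 12C = 56.
Solving: C = 5, A = -2, then B = 2.
Therefore c_{17} = -34 + 2 + 5·131072 = 655328.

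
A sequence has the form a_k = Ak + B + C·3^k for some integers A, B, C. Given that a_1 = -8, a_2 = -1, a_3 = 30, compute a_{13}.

3188572

Plug in k = 1, 2, 3: A + B + 3C = -8; 2A + B + 9C = -1; 3A + B + 27C = 30.
Subtracting the first from the second: A + 6C = 7.
Subtracting the second from the third: A + 18C = 31.
Solving: C = 2, A = -5, then B = -9.
Therefore a_{13} = -65 + (-9) + 2·1594323 = 3188572.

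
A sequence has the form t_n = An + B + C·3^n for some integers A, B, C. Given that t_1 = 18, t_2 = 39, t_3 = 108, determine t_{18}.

1549681911

The three given values yield: A + B + 3C = 18; 2A + B + 9C = 39; 3A + B + 27C = 108.
Subtracting the first from the second: A + 6C = 21.
Subtracting the second from the third: A + 18C = 69.
Solving: C = 4, A = -3, then B = 9.
Therefore t_{18} = -54 + 9 + 4·387420489 = 1549681911.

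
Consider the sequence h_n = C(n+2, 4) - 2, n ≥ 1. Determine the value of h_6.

C(8, 4) = 70, so h_6 = 68.

68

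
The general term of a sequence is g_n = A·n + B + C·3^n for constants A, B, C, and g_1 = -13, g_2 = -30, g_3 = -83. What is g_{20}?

The three given values yield: A + B + 3C = -13; 2A + B + 9C = -30; 3A + B + 27C = -83.
Subtracting the first from the second: A + 6C = -17.
Subtracting the second from the third: A + 18C = -53.
Solving: C = -3, A = 1, then B = -5.
So g_n = 1·n + (-5) + (-3)·3^n; at n=20 this is -10460353188.

-10460353188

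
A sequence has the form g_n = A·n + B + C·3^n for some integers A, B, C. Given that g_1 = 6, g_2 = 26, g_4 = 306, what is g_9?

78694

Write the equations: A + B + 3C = 6; 2A + B + 9C = 26; 4A + B + 81C = 306.
Subtracting the first from the second: A + 6C = 20.
Subtracting the second from the third: 2A + 72C = 280.
Solving: C = 4, A = -4, then B = -2.
Hence g_9 = -4·9 + (-2) + 4·19683 = 78694.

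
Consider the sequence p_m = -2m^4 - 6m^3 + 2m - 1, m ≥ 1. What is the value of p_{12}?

p_{12} = -2·12^4 - 6·12^3 + 2·12 - 1 = -51817.

-51817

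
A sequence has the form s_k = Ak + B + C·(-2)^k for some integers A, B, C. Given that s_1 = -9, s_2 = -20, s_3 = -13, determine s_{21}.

Plug in k = 1, 2, 3: A + B - 2C = -9; 2A + B + 4C = -20; 3A + B - 8C = -13.
Subtracting the first from the second: A + 6C = -11.
Subtracting the second from the third: A - 12C = 7.
Solving: C = -1, A = -5, then B = -6.
Therefore s_{21} = -105 + (-6) + (-1)·(-2097152) = 2097041.

2097041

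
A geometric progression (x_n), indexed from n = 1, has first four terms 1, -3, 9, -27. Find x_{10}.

Common ratio r = -3.
x_n = 1·(-3)^(n-1).
x_{10} = 1·(-3)^9 = -19683.

-19683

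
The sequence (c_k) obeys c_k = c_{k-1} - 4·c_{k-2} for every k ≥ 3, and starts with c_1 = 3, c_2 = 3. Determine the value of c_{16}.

79611

Applying the relation repeatedly:
c_3 = -9;  c_4 = -21;  c_5 = 15;  …;  c_{13} = -12561;  c_{14} = -9789;  c_{15} = 40455;  c_{16} = 79611.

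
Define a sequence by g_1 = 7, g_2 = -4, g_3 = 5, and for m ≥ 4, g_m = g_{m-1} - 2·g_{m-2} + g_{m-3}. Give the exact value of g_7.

Iterate the recurrence:
g_4 = 20;  g_5 = 6;  g_6 = -29;  g_7 = -21.

-21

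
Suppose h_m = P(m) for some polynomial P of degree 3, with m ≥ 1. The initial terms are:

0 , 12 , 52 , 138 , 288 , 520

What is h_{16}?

1st diffs: 12, 40, 86, 150, 232.
2nd diffs: 28, 46, 64, 82.
3rd diffs: 18, 18, 18 (constant).
So h_m = 3m^3 - 4m^2 + 3m - 2.
Evaluating at m = 16 gives h_{16} = 11310.

11310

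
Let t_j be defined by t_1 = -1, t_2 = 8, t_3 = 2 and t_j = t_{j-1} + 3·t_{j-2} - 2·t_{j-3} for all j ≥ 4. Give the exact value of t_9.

t_4 = 28  t_5 = 18  t_6 = 98  t_7 = 96  t_8 = 354  t_9 = 446.

446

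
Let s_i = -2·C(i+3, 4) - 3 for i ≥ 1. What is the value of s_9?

-993

C(12, 4) = 495, so s_9 = -993.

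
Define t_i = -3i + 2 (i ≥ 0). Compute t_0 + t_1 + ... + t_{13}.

-245

Over i = 0..13: Σi = 91.
Total = (-3)·91 + (2)·14 = -245.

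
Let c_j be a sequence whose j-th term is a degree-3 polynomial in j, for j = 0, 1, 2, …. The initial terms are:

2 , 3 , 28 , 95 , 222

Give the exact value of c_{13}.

7035

1st diffs: 1, 25, 67, 127.
2nd diffs: 24, 42, 60.
3rd diffs: 18, 18 (constant).
Newton forward-difference form: c_j = 2 + 1·C(j,1) + 24·C(j,2) + 18·C(j,3).
At j = 13: j = 13, so c_{13} = 2 + 13 + 1872 + 5148 = 7035.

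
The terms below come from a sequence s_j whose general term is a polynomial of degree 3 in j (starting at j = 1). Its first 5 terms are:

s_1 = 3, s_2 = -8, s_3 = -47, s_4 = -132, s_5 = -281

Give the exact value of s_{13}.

-5937

1st diffs: -11, -39, -85, -149.
2nd diffs: -28, -46, -64.
3rd diffs: -18, -18 (constant).
Newton forward-difference form: s_j = 3 + (-11)·C(j-1,1) + (-28)·C(j-1,2) + (-18)·C(j-1,3).
At j = 13: j-1 = 12, so s_{13} = 3 - 132 - 1848 - 3960 = -5937.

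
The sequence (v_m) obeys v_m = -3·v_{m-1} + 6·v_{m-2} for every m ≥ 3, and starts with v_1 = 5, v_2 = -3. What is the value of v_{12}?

-19163223

Compute successive terms:
v_3 = 39;  v_4 = -135;  v_5 = 639;  v_6 = -2727;  v_7 = 12015;  v_8 = -52407;  v_9 = 229311;  v_{10} = -1002375;  v_{11} = 4382991;  v_{12} = -19163223.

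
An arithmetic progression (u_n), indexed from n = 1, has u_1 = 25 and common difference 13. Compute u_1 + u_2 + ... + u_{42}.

u_n = 25 + (n - 1)·13.
u_{42} = 558; S = 42·(25 + 558)/2 = 12243.

12243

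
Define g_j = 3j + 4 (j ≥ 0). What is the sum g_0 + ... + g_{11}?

Over j = 0..11: Σj = 66.
Total = (3)·66 + (4)·12 = 246.

246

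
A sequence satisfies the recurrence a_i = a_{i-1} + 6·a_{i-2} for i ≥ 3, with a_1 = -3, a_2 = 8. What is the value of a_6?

206

Step forward from the initial values:
a_3 = -10  a_4 = 38  a_5 = -22  a_6 = 206.
(Characteristic roots are 3 and -2.)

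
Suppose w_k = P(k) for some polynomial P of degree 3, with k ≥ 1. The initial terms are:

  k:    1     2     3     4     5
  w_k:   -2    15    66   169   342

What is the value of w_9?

1st diffs: 17, 51, 103, 173.
2nd diffs: 34, 52, 70.
3rd diffs: 18, 18 (constant).
So w_k = 3k^3 - k^2 - k - 3.
Evaluating at k = 9 gives w_9 = 2094.

2094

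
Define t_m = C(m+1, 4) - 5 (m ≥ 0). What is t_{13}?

C(14, 4) = 1001, so t_{13} = 996.

996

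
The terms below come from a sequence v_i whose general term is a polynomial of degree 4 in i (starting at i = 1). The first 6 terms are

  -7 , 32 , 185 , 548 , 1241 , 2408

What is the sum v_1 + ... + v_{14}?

1st diffs: 39, 153, 363, 693, 1167.
2nd diffs: 114, 210, 330, 474.
3rd diffs: 96, 120, 144.
4th diffs: 24, 24 (constant).
Newton forward-difference form: v_i = -7 + 39·C(i-1,1) + 114·C(i-1,2) + 96·C(i-1,3) + 24·C(i-1,4).
Continuing: …, 4217, 6860, 10553, 15536, …, v_{14} = 54008.
Summing i = 1..14 (14 terms) gives 189091.

189091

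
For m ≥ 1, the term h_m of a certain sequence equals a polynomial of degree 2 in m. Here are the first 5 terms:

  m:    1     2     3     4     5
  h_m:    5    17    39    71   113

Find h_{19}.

1st diffs: 12, 22, 32, 42.
2nd diffs: 10, 10, 10 (constant).
Newton forward-difference form: h_m = 5 + 12·C(m-1,1) + 10·C(m-1,2).
At m = 19: m-1 = 18, so h_{19} = 5 + 216 + 1530 = 1751.

1751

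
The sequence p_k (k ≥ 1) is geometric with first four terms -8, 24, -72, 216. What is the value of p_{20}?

9298091736

Common ratio r = -3.
p_k = (-8)·(-3)^(k-1).
p_{20} = (-8)·(-3)^19 = 9298091736.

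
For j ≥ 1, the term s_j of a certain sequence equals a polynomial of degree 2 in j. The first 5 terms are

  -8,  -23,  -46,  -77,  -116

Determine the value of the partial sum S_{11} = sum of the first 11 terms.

1st diffs: -15, -23, -31, -39.
2nd diffs: -8, -8, -8 (constant).
So s_j = -4j^2 - 3j - 1.
Continuing: …, -163, -218, -281, -352, …, s_{11} = -518.
Summing j = 1..11 (11 terms) gives -2233.

-2233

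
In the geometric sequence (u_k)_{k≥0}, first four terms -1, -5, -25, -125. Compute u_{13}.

Common ratio r = 5.
u_k = (-1)·5^(k-0).
u_{13} = (-1)·5^13 = -1220703125.

-1220703125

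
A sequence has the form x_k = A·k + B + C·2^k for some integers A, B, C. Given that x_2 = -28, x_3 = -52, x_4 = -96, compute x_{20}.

At k = 2, 3, 4: 2A + B + 4C = -28; 3A + B + 8C = -52; 4A + B + 16C = -96.
Subtracting the first from the second: A + 4C = -24.
Subtracting the second from the third: A + 8C = -44.
Solving: C = -5, A = -4, then B = 0.
So x_k = -4·k + 0 + (-5)·2^k; at k=20 this is -5242960.

-5242960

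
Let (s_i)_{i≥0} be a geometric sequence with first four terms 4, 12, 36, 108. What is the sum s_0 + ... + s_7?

Common ratio r = 3.
s_i = 4·3^(i-0).
S = 4·(3^8 - 1)/(3 - 1) = 4·(6561 - 1)/(2) = 13120.

13120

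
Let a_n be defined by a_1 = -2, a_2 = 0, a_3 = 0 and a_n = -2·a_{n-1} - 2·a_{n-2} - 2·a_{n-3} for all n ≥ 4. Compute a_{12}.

Applying the relation repeatedly:
a_4 = 4; a_5 = -8; a_6 = 8; a_7 = -8; a_8 = 16; a_9 = -32; a_{10} = 48; a_{11} = -64; a_{12} = 96.

96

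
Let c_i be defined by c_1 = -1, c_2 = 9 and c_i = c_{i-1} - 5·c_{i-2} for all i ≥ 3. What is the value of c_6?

54

Iterate the recurrence:
c_3 = 14; c_4 = -31; c_5 = -101; c_6 = 54.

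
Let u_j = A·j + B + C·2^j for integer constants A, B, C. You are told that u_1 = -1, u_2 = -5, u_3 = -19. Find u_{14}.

-81833

Plug in j = 1, 2, 3: A + B + 2C = -1; 2A + B + 4C = -5; 3A + B + 8C = -19.
Subtracting the first from the second: A + 2C = -4.
Subtracting the second from the third: A + 4C = -14.
Solving: C = -5, A = 6, then B = 3.
Therefore u_{14} = 84 + 3 + (-5)·16384 = -81833.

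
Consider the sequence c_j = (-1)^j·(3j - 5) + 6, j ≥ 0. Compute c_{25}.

(-1)^25 = -1; 3j - 5 at j=25 is 70; so c_{25} = -64.

-64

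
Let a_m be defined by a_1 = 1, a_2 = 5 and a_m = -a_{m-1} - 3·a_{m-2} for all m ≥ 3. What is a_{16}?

353

Applying the relation repeatedly:
a_3 = -8; a_4 = -7; a_5 = 31; …; a_{13} = -1559; a_{14} = -2515; a_{15} = 7192; a_{16} = 353.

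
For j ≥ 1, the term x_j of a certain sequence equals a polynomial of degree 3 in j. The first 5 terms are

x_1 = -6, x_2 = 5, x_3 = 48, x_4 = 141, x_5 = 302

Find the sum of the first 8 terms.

1st diffs: 11, 43, 93, 161.
2nd diffs: 32, 50, 68.
3rd diffs: 18, 18 (constant).
Newton forward-difference form: x_j = -6 + 11·C(j-1,1) + 32·C(j-1,2) + 18·C(j-1,3).
Continuing: 549, 900, 1373.
Summing j = 1..8 (8 terms) gives 3312.

3312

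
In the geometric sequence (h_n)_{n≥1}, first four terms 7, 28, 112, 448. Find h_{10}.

Common ratio r = 4.
h_n = 7·4^(n-1).
h_{10} = 7·4^9 = 1835008.

1835008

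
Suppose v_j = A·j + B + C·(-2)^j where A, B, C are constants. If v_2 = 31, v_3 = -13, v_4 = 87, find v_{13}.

-32709

Plug in j = 2, 3, 4: 2A + B + 4C = 31; 3A + B - 8C = -13; 4A + B + 16C = 87.
Subtracting the first from the second: A - 12C = -44.
Subtracting the second from the third: A + 24C = 100.
Solving: C = 4, A = 4, then B = 7.
So v_j = 4·j + 7 + 4·(-2)^j; at j=13 this is -32709.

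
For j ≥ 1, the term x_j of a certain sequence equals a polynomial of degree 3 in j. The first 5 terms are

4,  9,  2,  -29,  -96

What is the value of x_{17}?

1st diffs: 5, -7, -31, -67.
2nd diffs: -12, -24, -36.
3rd diffs: -12, -12 (constant).
Newton forward-difference form: x_j = 4 + 5·C(j-1,1) + (-12)·C(j-1,2) + (-12)·C(j-1,3).
At j = 17: j-1 = 16, so x_{17} = 4 + 80 - 1440 - 6720 = -8076.

-8076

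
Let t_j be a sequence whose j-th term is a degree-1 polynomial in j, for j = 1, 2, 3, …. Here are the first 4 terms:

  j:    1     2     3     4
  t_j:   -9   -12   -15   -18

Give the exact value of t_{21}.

1st diffs: -3, -3, -3 (constant).
So t_j = -3j - 6.
Evaluating at j = 21 gives t_{21} = -69.

-69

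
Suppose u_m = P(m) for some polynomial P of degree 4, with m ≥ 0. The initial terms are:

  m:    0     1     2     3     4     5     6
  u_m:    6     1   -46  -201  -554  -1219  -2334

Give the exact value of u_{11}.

-21169

1st diffs: -5, -47, -155, -353, -665, -1115.
2nd diffs: -42, -108, -198, -312, -450.
3rd diffs: -66, -90, -114, -138.
4th diffs: -24, -24, -24 (constant).
Newton forward-difference form: u_m = 6 + (-5)·C(m,1) + (-42)·C(m,2) + (-66)·C(m,3) + (-24)·C(m,4).
At m = 11: m = 11, so u_{11} = 6 - 55 - 2310 - 10890 - 7920 = -21169.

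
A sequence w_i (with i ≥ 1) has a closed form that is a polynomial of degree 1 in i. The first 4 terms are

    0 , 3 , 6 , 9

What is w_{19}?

1st diffs: 3, 3, 3 (constant).
So w_i = 3i - 3.
Evaluating at i = 19 gives w_{19} = 54.

54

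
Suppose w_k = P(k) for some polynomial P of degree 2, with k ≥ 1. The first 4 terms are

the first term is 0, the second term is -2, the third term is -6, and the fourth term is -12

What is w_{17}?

1st diffs: -2, -4, -6.
2nd diffs: -2, -2 (constant).
So w_k = -k^2 + k.
Evaluating at k = 17 gives w_{17} = -272.

-272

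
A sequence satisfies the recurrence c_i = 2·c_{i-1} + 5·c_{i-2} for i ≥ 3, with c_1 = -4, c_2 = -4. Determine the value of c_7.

Applying the relation repeatedly:
c_3 = -28;  c_4 = -76;  c_5 = -292;  c_6 = -964;  c_7 = -3388.

-3388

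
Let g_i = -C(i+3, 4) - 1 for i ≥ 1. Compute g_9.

C(12, 4) = 495, so g_9 = -496.

-496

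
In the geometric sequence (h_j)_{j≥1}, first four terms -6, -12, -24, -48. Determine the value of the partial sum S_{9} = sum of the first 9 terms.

-3066

Common ratio r = 2.
h_j = (-6)·2^(j-1).
S = (-6)·(2^9 - 1)/(2 - 1) = (-6)·(512 - 1)/(1) = -3066.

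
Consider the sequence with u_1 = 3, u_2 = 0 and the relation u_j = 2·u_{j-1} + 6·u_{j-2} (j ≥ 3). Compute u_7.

Applying the relation repeatedly:
u_3 = 18, u_4 = 36, u_5 = 180, u_6 = 576, u_7 = 2232.

2232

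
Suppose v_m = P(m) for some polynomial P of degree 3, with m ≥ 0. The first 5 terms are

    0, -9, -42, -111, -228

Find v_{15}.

-8115

1st diffs: -9, -33, -69, -117.
2nd diffs: -24, -36, -48.
3rd diffs: -12, -12 (constant).
So v_m = -2m^3 - 6m^2 - m.
Evaluating at m = 15 gives v_{15} = -8115.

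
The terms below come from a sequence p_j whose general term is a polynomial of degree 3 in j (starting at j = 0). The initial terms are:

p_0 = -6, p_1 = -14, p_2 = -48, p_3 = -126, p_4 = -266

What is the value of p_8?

-1806

1st diffs: -8, -34, -78, -140.
2nd diffs: -26, -44, -62.
3rd diffs: -18, -18 (constant).
So p_j = -3j^3 - 4j^2 - j - 6.
Evaluating at j = 8 gives p_8 = -1806.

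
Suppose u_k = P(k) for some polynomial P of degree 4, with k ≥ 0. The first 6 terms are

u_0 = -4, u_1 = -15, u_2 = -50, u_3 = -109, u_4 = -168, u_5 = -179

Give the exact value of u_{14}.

21682

1st diffs: -11, -35, -59, -59, -11.
2nd diffs: -24, -24, 0, 48.
3rd diffs: 0, 24, 48.
4th diffs: 24, 24 (constant).
So u_k = k^4 - 6k^3 - k^2 - 5k - 4.
Evaluating at k = 14 gives u_{14} = 21682.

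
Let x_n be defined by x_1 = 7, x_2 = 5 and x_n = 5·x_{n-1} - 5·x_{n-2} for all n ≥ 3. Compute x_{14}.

Step forward from the initial values:
x_3 = -10; x_4 = -75; x_5 = -325; …; x_{11} = -803125; x_{12} = -2906250; x_{13} = -10515625; x_{14} = -38046875.

-38046875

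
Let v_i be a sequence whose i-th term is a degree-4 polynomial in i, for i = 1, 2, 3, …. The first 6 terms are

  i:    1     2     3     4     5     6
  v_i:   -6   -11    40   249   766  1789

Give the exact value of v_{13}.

1st diffs: -5, 51, 209, 517, 1023.
2nd diffs: 56, 158, 308, 506.
3rd diffs: 102, 150, 198.
4th diffs: 48, 48 (constant).
Newton forward-difference form: v_i = -6 + (-5)·C(i-1,1) + 56·C(i-1,2) + 102·C(i-1,3) + 48·C(i-1,4).
At i = 13: i-1 = 12, so v_{13} = -6 - 60 + 3696 + 22440 + 23760 = 49830.

49830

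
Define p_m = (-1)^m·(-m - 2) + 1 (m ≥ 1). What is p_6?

(-1)^6 = 1; -m - 2 at m=6 is -8; so p_6 = -7.

-7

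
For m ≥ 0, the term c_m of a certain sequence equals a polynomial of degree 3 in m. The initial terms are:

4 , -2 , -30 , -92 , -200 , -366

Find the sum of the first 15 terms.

-26960

1st diffs: -6, -28, -62, -108, -166.
2nd diffs: -22, -34, -46, -58.
3rd diffs: -12, -12, -12 (constant).
Newton forward-difference form: c_m = 4 + (-6)·C(m,1) + (-22)·C(m,2) + (-12)·C(m,3).
Continuing: …, -602, -920, -1332, -1850, …, c_{14} = -6450.
Summing m = 0..14 (15 terms) gives -26960.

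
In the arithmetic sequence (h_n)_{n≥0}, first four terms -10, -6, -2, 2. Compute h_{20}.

70

Common difference d = 4.
h_n = -10 + (n - 0)·4.
h_{20} = -10 + 20·4 = 70.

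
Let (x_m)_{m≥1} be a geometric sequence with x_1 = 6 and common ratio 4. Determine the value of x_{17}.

x_m = 6·4^(m-1).
x_{17} = 6·4^16 = 25769803776.

25769803776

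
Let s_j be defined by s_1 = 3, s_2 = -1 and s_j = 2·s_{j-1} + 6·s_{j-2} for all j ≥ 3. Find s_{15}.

Applying the relation repeatedly:
s_3 = 16;  s_4 = 26;  s_5 = 148;  …;  s_{12} = 1124768;  s_{13} = 4103488;  s_{14} = 14955584;  s_{15} = 54532096.

54532096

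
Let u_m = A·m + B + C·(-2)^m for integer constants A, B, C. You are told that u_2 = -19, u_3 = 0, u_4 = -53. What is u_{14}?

The three given values yield: 2A + B + 4C = -19; 3A + B - 8C = 0; 4A + B + 16C = -53.
Subtracting the first from the second: A - 12C = 19.
Subtracting the second from the third: A + 24C = -53.
Solving: C = -2, A = -5, then B = -1.
So u_m = -5·m + (-1) + (-2)·(-2)^m; at m=14 this is -32839.

-32839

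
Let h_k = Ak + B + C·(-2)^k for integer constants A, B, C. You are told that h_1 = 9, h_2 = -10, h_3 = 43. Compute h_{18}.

The three given values yield: A + B - 2C = 9; 2A + B + 4C = -10; 3A + B - 8C = 43.
Subtracting the first from the second: A + 6C = -19.
Subtracting the second from the third: A - 12C = 53.
Solving: C = -4, A = 5, then B = -4.
Hence h_{18} = 5·18 + (-4) + (-4)·262144 = -1048490.

-1048490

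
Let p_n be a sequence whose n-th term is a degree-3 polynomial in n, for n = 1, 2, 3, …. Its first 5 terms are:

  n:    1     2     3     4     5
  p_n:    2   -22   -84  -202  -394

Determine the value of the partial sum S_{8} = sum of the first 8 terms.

1st diffs: -24, -62, -118, -192.
2nd diffs: -38, -56, -74.
3rd diffs: -18, -18 (constant).
Newton forward-difference form: p_n = 2 + (-24)·C(n-1,1) + (-38)·C(n-1,2) + (-18)·C(n-1,3).
Continuing: -678, -1072, -1594.
Summing n = 1..8 (8 terms) gives -4044.

-4044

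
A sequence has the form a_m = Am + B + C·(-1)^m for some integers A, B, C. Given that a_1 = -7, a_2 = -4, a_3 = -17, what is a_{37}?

-187

Plug in m = 1, 2, 3: A + B - C = -7; 2A + B + C = -4; 3A + B - C = -17.
Subtracting the first from the second: A + 2C = 3.
Subtracting the second from the third: A - 2C = -13.
Solving: C = 4, A = -5, then B = 2.
Hence a_{37} = -5·37 + 2 + 4·(-1) = -187.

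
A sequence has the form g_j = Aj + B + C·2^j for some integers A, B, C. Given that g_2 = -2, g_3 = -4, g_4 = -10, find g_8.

At j = 2, 3, 4: 2A + B + 4C = -2; 3A + B + 8C = -4; 4A + B + 16C = -10.
Subtracting the first from the second: A + 4C = -2.
Subtracting the second from the third: A + 8C = -6.
Solving: C = -1, A = 2, then B = -2.
Therefore g_8 = 16 + (-2) + (-1)·256 = -242.

-242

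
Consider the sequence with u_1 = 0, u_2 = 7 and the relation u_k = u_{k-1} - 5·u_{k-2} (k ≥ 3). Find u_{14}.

-109753

Applying the relation repeatedly:
u_3 = 7; u_4 = -28; u_5 = -63; …; u_{11} = 7777; u_{12} = 17717; u_{13} = -21168; u_{14} = -109753.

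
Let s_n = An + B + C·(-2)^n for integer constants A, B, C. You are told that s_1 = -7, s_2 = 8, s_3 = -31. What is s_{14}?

At n = 1, 2, 3: A + B - 2C = -7; 2A + B + 4C = 8; 3A + B - 8C = -31.
Subtracting the first from the second: A + 6C = 15.
Subtracting the second from the third: A - 12C = -39.
Solving: C = 3, A = -3, then B = 2.
Therefore s_{14} = -42 + 2 + 3·16384 = 49112.

49112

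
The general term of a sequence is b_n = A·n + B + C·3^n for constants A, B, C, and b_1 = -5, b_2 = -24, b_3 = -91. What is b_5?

-945

Write the equations: A + B + 3C = -5; 2A + B + 9C = -24; 3A + B + 27C = -91.
Subtracting the first from the second: A + 6C = -19.
Subtracting the second from the third: A + 18C = -67.
Solving: C = -4, A = 5, then B = 2.
Hence b_5 = 5·5 + 2 + (-4)·243 = -945.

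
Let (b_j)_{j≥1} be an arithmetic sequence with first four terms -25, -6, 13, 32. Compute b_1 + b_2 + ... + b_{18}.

2457

Common difference d = 19.
b_j = -25 + (j - 1)·19.
b_{18} = 298; S = 18·(-25 + 298)/2 = 2457.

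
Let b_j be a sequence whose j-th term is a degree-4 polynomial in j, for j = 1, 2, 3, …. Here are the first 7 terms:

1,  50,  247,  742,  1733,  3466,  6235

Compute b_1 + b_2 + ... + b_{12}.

148072

1st diffs: 49, 197, 495, 991, 1733, 2769.
2nd diffs: 148, 298, 496, 742, 1036.
3rd diffs: 150, 198, 246, 294.
4th diffs: 48, 48, 48 (constant).
Newton forward-difference form: b_j = 1 + 49·C(j-1,1) + 148·C(j-1,2) + 150·C(j-1,3) + 48·C(j-1,4).
Continuing: …, 10382, 16297, 24418, 35231, …, b_{12} = 49270.
Summing j = 1..12 (12 terms) gives 148072.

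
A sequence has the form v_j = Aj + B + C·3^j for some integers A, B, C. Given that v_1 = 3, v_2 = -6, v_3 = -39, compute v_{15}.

At j = 1, 2, 3: A + B + 3C = 3; 2A + B + 9C = -6; 3A + B + 27C = -39.
Subtracting the first from the second: A + 6C = -9.
Subtracting the second from the third: A + 18C = -33.
Solving: C = -2, A = 3, then B = 6.
Therefore v_{15} = 45 + 6 + (-2)·14348907 = -28697763.

-28697763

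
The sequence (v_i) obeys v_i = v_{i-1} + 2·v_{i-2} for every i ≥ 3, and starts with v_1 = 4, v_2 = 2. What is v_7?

Applying the relation repeatedly:
v_3 = 10, v_4 = 14, v_5 = 34, v_6 = 62, v_7 = 130.
(Characteristic roots are 2 and -1.)

130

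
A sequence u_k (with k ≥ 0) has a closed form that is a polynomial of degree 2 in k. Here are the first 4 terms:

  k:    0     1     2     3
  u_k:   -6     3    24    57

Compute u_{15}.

1389

1st diffs: 9, 21, 33.
2nd diffs: 12, 12 (constant).
So u_k = 6k^2 + 3k - 6.
Evaluating at k = 15 gives u_{15} = 1389.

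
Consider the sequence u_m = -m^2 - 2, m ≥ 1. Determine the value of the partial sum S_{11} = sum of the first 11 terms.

Over m = 1..11: Σm = 66, Σm² = 506.
Total = (-1)·506 + (-2)·11 = -528.

-528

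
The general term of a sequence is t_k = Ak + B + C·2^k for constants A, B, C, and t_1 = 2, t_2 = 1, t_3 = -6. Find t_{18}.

At k = 1, 2, 3: A + B + 2C = 2; 2A + B + 4C = 1; 3A + B + 8C = -6.
Subtracting the first from the second: A + 2C = -1.
Subtracting the second from the third: A + 4C = -7.
Solving: C = -3, A = 5, then B = 3.
Hence t_{18} = 5·18 + 3 + (-3)·262144 = -786339.

-786339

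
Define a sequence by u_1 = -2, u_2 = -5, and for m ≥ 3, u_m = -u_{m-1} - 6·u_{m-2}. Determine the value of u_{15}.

Compute successive terms:
u_3 = 17  u_4 = 13  u_5 = -115  …  u_{12} = -59723  u_{13} = -67  u_{14} = 358405  u_{15} = -358003.

-358003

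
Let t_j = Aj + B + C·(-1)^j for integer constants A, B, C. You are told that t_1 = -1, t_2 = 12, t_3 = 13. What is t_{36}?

The three given values yield: A + B - C = -1; 2A + B + C = 12; 3A + B - C = 13.
Subtracting the first from the second: A + 2C = 13.
Subtracting the second from the third: A - 2C = 1.
Solving: C = 3, A = 7, then B = -5.
So t_j = 7·j + (-5) + 3·(-1)^j; at j=36 this is 250.

250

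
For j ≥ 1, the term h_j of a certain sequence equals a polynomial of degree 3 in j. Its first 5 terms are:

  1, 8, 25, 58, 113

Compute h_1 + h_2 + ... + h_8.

1st diffs: 7, 17, 33, 55.
2nd diffs: 10, 16, 22.
3rd diffs: 6, 6 (constant).
So h_j = j^3 - j^2 + 3j - 2.
Continuing: 196, 313, 470.
Summing j = 1..8 (8 terms) gives 1184.

1184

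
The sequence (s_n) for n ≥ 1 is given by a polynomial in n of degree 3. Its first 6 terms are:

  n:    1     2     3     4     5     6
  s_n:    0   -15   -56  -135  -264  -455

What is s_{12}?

-3575

1st diffs: -15, -41, -79, -129, -191.
2nd diffs: -26, -38, -50, -62.
3rd diffs: -12, -12, -12 (constant).
Newton forward-difference form: s_n = (-15)·C(n-1,1) + (-26)·C(n-1,2) + (-12)·C(n-1,3).
At n = 12: n-1 = 11, so s_{12} = -165 - 1430 - 1980 = -3575.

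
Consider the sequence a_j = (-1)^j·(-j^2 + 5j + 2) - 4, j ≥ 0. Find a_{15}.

(-1)^15 = -1; -j^2 + 5j + 2 at j=15 is -148; so a_{15} = 144.

144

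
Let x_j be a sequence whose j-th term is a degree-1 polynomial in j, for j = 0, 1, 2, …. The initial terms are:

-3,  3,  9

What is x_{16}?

1st diffs: 6, 6 (constant).
So x_j = 6j - 3.
Evaluating at j = 16 gives x_{16} = 93.

93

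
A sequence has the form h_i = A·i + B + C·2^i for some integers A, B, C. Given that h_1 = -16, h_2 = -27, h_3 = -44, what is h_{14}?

Plug in i = 1, 2, 3: A + B + 2C = -16; 2A + B + 4C = -27; 3A + B + 8C = -44.
Subtracting the first from the second: A + 2C = -11.
Subtracting the second from the third: A + 4C = -17.
Solving: C = -3, A = -5, then B = -5.
So h_i = -5·i + (-5) + (-3)·2^i; at i=14 this is -49227.

-49227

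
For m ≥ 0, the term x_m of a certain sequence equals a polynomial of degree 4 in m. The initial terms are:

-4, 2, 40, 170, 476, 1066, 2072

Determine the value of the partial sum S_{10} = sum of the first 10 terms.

22718

1st diffs: 6, 38, 130, 306, 590, 1006.
2nd diffs: 32, 92, 176, 284, 416.
3rd diffs: 60, 84, 108, 132.
4th diffs: 24, 24, 24 (constant).
Newton forward-difference form: x_m = -4 + 6·C(m,1) + 32·C(m,2) + 60·C(m,3) + 24·C(m,4).
Continuing: 3650, 5980, 9266.
Summing m = 0..9 (10 terms) gives 22718.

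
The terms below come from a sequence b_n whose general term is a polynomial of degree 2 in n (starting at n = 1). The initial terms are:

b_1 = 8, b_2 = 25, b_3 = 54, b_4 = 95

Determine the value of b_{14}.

1165

1st diffs: 17, 29, 41.
2nd diffs: 12, 12 (constant).
Newton forward-difference form: b_n = 8 + 17·C(n-1,1) + 12·C(n-1,2).
At n = 14: n-1 = 13, so b_{14} = 8 + 221 + 936 = 1165.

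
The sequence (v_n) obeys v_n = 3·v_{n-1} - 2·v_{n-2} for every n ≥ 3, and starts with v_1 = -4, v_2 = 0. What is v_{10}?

2040

v_3 = 8, v_4 = 24, v_5 = 56, v_6 = 120, v_7 = 248, v_8 = 504, v_9 = 1016, v_{10} = 2040.
(Characteristic roots are 2 and 1.)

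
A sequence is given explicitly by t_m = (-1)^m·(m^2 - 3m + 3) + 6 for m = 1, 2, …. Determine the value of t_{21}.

(-1)^21 = -1; m^2 - 3m + 3 at m=21 is 381; so t_{21} = -375.

-375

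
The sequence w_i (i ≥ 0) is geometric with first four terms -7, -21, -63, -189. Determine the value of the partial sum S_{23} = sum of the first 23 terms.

Common ratio r = 3.
w_i = (-7)·3^(i-0).
S = (-7)·(3^23 - 1)/(3 - 1) = (-7)·(94143178827 - 1)/(2) = -329501125891.

-329501125891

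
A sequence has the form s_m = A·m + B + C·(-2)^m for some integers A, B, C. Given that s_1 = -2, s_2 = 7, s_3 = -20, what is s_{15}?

-65576

The three given values yield: A + B - 2C = -2; 2A + B + 4C = 7; 3A + B - 8C = -20.
Subtracting the first from the second: A + 6C = 9.
Subtracting the second from the third: A - 12C = -27.
Solving: C = 2, A = -3, then B = 5.
So s_m = -3·m + 5 + 2·(-2)^m; at m=15 this is -65576.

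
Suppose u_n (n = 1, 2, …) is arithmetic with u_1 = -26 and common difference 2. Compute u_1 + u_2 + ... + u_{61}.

u_n = -26 + (n - 1)·2.
u_{61} = 94; S = 61·(-26 + 94)/2 = 2074.

2074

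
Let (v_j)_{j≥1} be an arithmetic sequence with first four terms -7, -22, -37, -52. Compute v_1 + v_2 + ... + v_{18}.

-2421

Common difference d = -15.
v_j = -7 + (j - 1)·(-15).
v_{18} = -262; S = 18·(-7 + (-262))/2 = -2421.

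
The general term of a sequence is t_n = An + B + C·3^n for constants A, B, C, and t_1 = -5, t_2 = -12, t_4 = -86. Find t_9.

Write the equations: A + B + 3C = -5; 2A + B + 9C = -12; 4A + B + 81C = -86.
Subtracting the first from the second: A + 6C = -7.
Subtracting the second from the third: 2A + 72C = -74.
Solving: C = -1, A = -1, then B = -1.
Hence t_9 = -1·9 + (-1) + (-1)·19683 = -19693.

-19693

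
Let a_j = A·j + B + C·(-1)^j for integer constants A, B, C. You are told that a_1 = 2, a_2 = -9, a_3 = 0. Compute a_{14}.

-21

The three given values yield: A + B - C = 2; 2A + B + C = -9; 3A + B - C = 0.
Subtracting the first from the second: A + 2C = -11.
Subtracting the second from the third: A - 2C = 9.
Solving: C = -5, A = -1, then B = -2.
Hence a_{14} = -1·14 + (-2) + (-5)·1 = -21.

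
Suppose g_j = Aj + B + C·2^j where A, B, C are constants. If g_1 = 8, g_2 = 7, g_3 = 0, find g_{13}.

The three given values yield: A + B + 2C = 8; 2A + B + 4C = 7; 3A + B + 8C = 0.
Subtracting the first from the second: A + 2C = -1.
Subtracting the second from the third: A + 4C = -7.
Solving: C = -3, A = 5, then B = 9.
Hence g_{13} = 5·13 + 9 + (-3)·8192 = -24502.

-24502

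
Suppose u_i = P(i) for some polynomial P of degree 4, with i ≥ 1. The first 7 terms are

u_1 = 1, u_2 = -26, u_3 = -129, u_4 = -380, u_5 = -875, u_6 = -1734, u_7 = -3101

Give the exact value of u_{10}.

1st diffs: -27, -103, -251, -495, -859, -1367.
2nd diffs: -76, -148, -244, -364, -508.
3rd diffs: -72, -96, -120, -144.
4th diffs: -24, -24, -24 (constant).
So u_i = -i^4 - 2i^3 - i^2 + 5i.
Evaluating at i = 10 gives u_{10} = -12050.

-12050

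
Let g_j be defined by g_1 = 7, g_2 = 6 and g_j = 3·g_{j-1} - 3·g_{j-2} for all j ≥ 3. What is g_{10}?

729

Step forward from the initial values:
g_3 = -3  g_4 = -27  g_5 = -72  g_6 = -135  g_7 = -189  g_8 = -162  g_9 = 81  g_{10} = 729.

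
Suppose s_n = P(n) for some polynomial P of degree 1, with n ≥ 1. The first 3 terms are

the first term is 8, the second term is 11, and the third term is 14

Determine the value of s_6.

1st diffs: 3, 3 (constant).
So s_n = 3n + 5.
Evaluating at n = 6 gives s_6 = 23.

23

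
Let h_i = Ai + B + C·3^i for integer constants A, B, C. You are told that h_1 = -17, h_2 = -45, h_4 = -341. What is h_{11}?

-708633

The three given values yield: A + B + 3C = -17; 2A + B + 9C = -45; 4A + B + 81C = -341.
Subtracting the first from the second: A + 6C = -28.
Subtracting the second from the third: 2A + 72C = -296.
Solving: C = -4, A = -4, then B = -1.
Hence h_{11} = -4·11 + (-1) + (-4)·177147 = -708633.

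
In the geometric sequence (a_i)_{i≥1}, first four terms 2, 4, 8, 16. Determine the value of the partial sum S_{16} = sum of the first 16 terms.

Common ratio r = 2.
a_i = 2·2^(i-1).
S = 2·(2^16 - 1)/(2 - 1) = 2·(65536 - 1)/(1) = 131070.

131070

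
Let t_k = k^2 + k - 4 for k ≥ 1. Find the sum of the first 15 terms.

Over k = 1..15: Σk = 120, Σk² = 1240.
Total = (1)·1240 + (1)·120 + (-4)·15 = 1300.

1300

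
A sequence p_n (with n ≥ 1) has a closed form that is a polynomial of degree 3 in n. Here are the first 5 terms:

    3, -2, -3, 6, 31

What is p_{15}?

2481

1st diffs: -5, -1, 9, 25.
2nd diffs: 4, 10, 16.
3rd diffs: 6, 6 (constant).
Newton forward-difference form: p_n = 3 + (-5)·C(n-1,1) + 4·C(n-1,2) + 6·C(n-1,3).
At n = 15: n-1 = 14, so p_{15} = 3 - 70 + 364 + 2184 = 2481.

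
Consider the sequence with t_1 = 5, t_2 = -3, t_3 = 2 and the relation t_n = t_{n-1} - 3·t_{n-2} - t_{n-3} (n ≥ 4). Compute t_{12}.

-758

Step forward from the initial values:
t_4 = 6  t_5 = 3  t_6 = -17  t_7 = -32  t_8 = 16  t_9 = 129  t_{10} = 113  t_{11} = -290  t_{12} = -758.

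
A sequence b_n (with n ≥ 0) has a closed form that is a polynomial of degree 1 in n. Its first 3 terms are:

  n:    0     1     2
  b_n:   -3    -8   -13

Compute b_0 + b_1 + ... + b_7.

-164

1st diffs: -5, -5 (constant).
So b_n = -5n - 3.
Continuing: …, -18, -23, -28, -33, …, b_7 = -38.
Summing n = 0..7 (8 terms) gives -164.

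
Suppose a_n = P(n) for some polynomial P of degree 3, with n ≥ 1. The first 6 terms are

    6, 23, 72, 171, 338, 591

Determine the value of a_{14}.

7871

1st diffs: 17, 49, 99, 167, 253.
2nd diffs: 32, 50, 68, 86.
3rd diffs: 18, 18, 18 (constant).
Newton forward-difference form: a_n = 6 + 17·C(n-1,1) + 32·C(n-1,2) + 18·C(n-1,3).
At n = 14: n-1 = 13, so a_{14} = 6 + 221 + 2496 + 5148 = 7871.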